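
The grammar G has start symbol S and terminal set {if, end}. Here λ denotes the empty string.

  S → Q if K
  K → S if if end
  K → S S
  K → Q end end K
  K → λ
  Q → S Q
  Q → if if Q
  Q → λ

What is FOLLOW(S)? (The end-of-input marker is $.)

{$, end, if}

FIRST(S) = {if}  (via Q if K)
FIRST(Q) = {λ, if}  (via S Q)
FIRST(K) = {λ, end, if}  (via S if if end, S S, Q end end K)
FOLLOW(S) includes $ since S is the start symbol.
FOLLOW(Q): in S→Q if K, Q is followed by if K with FIRST {if}; in K→Q end end K, Q is followed by end end K with FIRST {end}; in Q→S Q, the suffix after Q is empty (adds nothing new); in Q→if if Q, the suffix after Q is empty (adds nothing new). Thus FOLLOW(Q) = {end, if}.
FOLLOW(S): in K→S if if end, S is followed by if if end with FIRST {if}; in K→S S (occurrence 1), S is followed by S with FIRST {if}; in K→S S (occurrence 2), the suffix after S is empty, so FOLLOW(S) ⊇ FOLLOW(K) = {$, end, if}; in Q→S Q, S is followed by Q with FIRST {λ, if}; in Q→S Q, the suffix after S is nullable, so FOLLOW(S) ⊇ FOLLOW(Q) = {end, if}. Thus FOLLOW(S) = {$, end, if}.
FOLLOW(K): in S→Q if K, the suffix after K is empty, so FOLLOW(K) ⊇ FOLLOW(S) = {$, end, if}; in K→Q end end K, the suffix after K is empty (adds nothing new). Thus FOLLOW(K) = {$, end, if}.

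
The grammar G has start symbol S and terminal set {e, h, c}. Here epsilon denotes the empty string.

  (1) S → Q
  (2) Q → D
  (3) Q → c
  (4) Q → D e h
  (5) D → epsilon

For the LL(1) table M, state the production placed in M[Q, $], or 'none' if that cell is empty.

FIRST(D) = {epsilon}
FIRST(Q) = {epsilon, c, e}  (via D, D e h)
FIRST(S) = {epsilon, c, e}  (via Q)
FOLLOW(S) includes $ since S is the start symbol.
FOLLOW(S): S appears on no right-hand side. Thus FOLLOW(S) = {$}.
FOLLOW(Q): in S→Q, the suffix after Q is empty, so FOLLOW(Q) ⊇ FOLLOW(S) = {$}. Thus FOLLOW(Q) = {$}.
For Q → D: FIRST(D) = {epsilon}, so it goes in M[Q, t] for t ∈ {}; since epsilon ∈ FIRST, also for every t ∈ FOLLOW(Q) = {$}.
For Q → c: FIRST(c) = {c}, so it goes in M[Q, t] for t ∈ {c}.
For Q → D e h: FIRST(D e h) = {e}, so it goes in M[Q, t] for t ∈ {e}.

Q → D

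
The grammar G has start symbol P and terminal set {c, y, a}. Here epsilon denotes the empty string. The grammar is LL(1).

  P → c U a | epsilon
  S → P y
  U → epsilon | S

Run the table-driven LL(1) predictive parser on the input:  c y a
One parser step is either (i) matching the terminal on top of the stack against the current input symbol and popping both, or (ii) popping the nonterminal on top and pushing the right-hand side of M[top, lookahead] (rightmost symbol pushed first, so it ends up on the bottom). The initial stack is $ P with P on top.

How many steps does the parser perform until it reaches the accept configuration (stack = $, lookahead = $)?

step 1: stack=$ P  input=c y a $  — expand P → c U a
step 2: stack=$ a U c  input=c y a $  — match c
step 3: stack=$ a U  input=y a $  — expand U → S
step 4: stack=$ a S  input=y a $  — expand S → P y
step 5: stack=$ a y P  input=y a $  — expand P → epsilon
step 6: stack=$ a y  input=y a $  — match y
step 7: stack=$ a  input=a $  — match a
Accept reached after 7 steps.

7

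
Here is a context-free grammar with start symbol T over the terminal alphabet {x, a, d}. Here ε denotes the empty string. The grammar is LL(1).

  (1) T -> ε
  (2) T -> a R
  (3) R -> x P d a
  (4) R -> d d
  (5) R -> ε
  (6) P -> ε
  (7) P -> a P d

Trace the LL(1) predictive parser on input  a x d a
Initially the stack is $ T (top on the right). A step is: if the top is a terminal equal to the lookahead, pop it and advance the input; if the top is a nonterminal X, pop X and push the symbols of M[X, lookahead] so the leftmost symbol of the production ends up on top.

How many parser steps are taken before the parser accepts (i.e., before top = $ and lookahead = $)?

     Stack      Input      Action
  1  $ T        a x d a $  expand T -> a R
  2  $ R a      a x d a $  match a
  3  $ R        x d a $    expand R -> x P d a
  4  $ a d P x  x d a $    match x
  5  $ a d P    d a $      expand P -> ε
  6  $ a d      d a $      match d
  7  $ a        a $        match a
Accept reached after 7 steps.

7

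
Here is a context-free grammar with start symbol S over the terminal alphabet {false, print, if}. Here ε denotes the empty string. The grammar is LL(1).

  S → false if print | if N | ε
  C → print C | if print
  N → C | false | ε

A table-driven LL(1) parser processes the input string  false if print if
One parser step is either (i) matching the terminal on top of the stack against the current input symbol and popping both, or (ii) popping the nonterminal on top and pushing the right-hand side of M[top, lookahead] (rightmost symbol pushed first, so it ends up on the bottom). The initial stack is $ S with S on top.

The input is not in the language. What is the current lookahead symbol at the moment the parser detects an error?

step 1: stack=$ S  input=false if print if $  — expand S → false if print
step 2: stack=$ print if false  input=false if print if $  — match false
step 3: stack=$ print if  input=if print if $  — match if
step 4: stack=$ print  input=print if $  — match print
step 5: stack=$  input=if $  — error: stack empty but input remains

if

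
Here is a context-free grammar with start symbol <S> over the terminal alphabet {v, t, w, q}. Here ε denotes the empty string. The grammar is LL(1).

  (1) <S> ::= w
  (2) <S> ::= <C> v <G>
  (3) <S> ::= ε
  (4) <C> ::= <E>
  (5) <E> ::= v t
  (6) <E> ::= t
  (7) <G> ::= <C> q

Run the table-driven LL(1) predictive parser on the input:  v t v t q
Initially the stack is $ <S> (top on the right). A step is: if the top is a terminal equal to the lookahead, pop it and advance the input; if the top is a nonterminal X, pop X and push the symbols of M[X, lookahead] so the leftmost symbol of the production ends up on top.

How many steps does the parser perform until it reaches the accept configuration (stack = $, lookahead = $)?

11

step 1: stack=$ <S>  input=v t v t q $  — expand <S> ::= <C> v <G>
step 2: stack=$ <G> v <C>  input=v t v t q $  — expand <C> ::= <E>
step 3: stack=$ <G> v <E>  input=v t v t q $  — expand <E> ::= v t
step 4: stack=$ <G> v t v  input=v t v t q $  — match v
step 5: stack=$ <G> v t  input=t v t q $  — match t
step 6: stack=$ <G> v  input=v t q $  — match v
step 7: stack=$ <G>  input=t q $  — expand <G> ::= <C> q
step 8: stack=$ q <C>  input=t q $  — expand <C> ::= <E>
step 9: stack=$ q <E>  input=t q $  — expand <E> ::= t
step 10: stack=$ q t  input=t q $  — match t
step 11: stack=$ q  input=q $  — match q
Accept reached after 11 steps.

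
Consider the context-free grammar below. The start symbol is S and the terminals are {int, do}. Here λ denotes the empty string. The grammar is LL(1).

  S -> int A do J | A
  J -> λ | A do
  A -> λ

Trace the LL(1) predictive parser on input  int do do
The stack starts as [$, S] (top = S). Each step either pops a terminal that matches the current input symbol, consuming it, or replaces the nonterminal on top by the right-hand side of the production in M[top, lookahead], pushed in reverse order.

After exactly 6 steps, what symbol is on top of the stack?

     Stack         Input        Action
  1  $ S           int do do $  expand S -> int A do J
  2  $ J do A int  int do do $  match int
  3  $ J do A      do do $      expand A -> λ
  4  $ J do        do do $      match do
  5  $ J           do $         expand J -> A do
  6  $ do A        do $         expand A -> λ
Stack after step 6: $ do (top = do).

do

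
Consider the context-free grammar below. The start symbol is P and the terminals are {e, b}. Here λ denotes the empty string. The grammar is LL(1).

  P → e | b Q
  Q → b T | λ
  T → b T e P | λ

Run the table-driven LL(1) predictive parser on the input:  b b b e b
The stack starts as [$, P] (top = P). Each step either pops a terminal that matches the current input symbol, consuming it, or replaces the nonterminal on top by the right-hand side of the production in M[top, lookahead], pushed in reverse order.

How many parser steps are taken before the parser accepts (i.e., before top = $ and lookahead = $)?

      Stack      Input        Action
   1  $ P        b b b e b $  expand P → b Q
   2  $ Q b      b b b e b $  match b
   3  $ Q        b b e b $    expand Q → b T
   4  $ T b      b b e b $    match b
   5  $ T        b e b $      expand T → b T e P
   6  $ P e T b  b e b $      match b
   7  $ P e T    e b $        expand T → λ
   8  $ P e      e b $        match e
   9  $ P        b $          expand P → b Q
  10  $ Q b      b $          match b
  11  $ Q        $            expand Q → λ
Accept reached after 11 steps.

11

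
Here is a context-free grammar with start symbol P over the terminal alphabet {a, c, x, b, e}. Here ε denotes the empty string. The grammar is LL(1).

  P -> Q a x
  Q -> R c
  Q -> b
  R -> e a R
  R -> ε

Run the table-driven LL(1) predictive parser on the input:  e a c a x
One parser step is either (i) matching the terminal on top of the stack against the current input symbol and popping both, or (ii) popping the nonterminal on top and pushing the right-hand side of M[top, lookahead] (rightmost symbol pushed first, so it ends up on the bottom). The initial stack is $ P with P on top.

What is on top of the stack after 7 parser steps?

     Stack          Input        Action
  1  $ P            e a c a x $  expand P -> Q a x
  2  $ x a Q        e a c a x $  expand Q -> R c
  3  $ x a c R      e a c a x $  expand R -> e a R
  4  $ x a c R a e  e a c a x $  match e
  5  $ x a c R a    a c a x $    match a
  6  $ x a c R      c a x $      expand R -> ε
  7  $ x a c        c a x $      match c
Stack after step 7: $ x a (top = a).

a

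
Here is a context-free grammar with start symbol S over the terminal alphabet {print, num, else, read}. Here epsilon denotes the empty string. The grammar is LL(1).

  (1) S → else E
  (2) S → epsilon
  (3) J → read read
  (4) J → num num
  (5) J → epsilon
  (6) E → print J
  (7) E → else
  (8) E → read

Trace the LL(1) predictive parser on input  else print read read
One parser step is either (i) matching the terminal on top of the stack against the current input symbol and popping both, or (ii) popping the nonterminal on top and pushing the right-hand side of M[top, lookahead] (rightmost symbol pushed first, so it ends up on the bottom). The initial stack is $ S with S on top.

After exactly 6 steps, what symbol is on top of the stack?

read

     Stack        Input                   Action
  1  $ S          else print read read $  expand S → else E
  2  $ E else     else print read read $  match else
  3  $ E          print read read $       expand E → print J
  4  $ J print    print read read $       match print
  5  $ J          read read $             expand J → read read
  6  $ read read  read read $             match read
Stack after step 6: $ read (top = read).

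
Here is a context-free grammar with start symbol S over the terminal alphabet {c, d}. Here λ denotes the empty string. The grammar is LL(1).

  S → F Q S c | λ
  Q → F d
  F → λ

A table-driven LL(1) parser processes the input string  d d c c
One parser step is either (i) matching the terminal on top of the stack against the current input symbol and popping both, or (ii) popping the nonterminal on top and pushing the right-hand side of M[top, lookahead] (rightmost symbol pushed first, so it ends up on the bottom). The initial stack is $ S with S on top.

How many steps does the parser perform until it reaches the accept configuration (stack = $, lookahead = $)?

13

      Stack        Input      Action
   1  $ S          d d c c $  expand S → F Q S c
   2  $ c S Q F    d d c c $  expand F → λ
   3  $ c S Q      d d c c $  expand Q → F d
   4  $ c S d F    d d c c $  expand F → λ
   5  $ c S d      d d c c $  match d
   6  $ c S        d c c $    expand S → F Q S c
   7  $ c c S Q F  d c c $    expand F → λ
   8  $ c c S Q    d c c $    expand Q → F d
   9  $ c c S d F  d c c $    expand F → λ
  10  $ c c S d    d c c $    match d
  11  $ c c S      c c $      expand S → λ
  12  $ c c        c c $      match c
  13  $ c          c $        match c
Accept reached after 13 steps.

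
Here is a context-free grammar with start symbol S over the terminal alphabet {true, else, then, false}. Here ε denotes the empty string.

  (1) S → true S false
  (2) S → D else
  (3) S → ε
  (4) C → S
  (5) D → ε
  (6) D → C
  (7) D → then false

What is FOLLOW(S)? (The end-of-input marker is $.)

{$, else, false}

FIRST(S) = {ε, else, then, true}  (via D else)
FIRST(C) = {ε, else, then, true}  (via S)
FIRST(D) = {ε, else, then, true}  (via C)
FOLLOW(S) includes $ since S is the start symbol.
FOLLOW(D): in S→D else, D is followed by else with FIRST {else}. Thus FOLLOW(D) = {else}.
FOLLOW(C): in D→C, the suffix after C is empty, so FOLLOW(C) ⊇ FOLLOW(D) = {else}. Thus FOLLOW(C) = {else}.
FOLLOW(S): in S→true S false, S is followed by false with FIRST {false}; in C→S, the suffix after S is empty, so FOLLOW(S) ⊇ FOLLOW(C) = {else}. Thus FOLLOW(S) = {$, else, false}.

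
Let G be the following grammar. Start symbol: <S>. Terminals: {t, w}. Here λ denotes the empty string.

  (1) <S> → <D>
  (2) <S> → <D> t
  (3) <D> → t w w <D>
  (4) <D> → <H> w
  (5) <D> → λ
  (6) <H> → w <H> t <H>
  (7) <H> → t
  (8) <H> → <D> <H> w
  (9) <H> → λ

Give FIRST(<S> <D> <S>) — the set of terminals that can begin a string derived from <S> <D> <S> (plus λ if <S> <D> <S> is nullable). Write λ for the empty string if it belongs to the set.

FIRST(<S>): from <S>→<D> we get {λ, t, w}; from <S>→<D> t we get {t, w}. So FIRST(<S>) = {λ, t, w}.
FIRST(<D>): from <D>→t w w <D> we get {t}; from <D>→<H> w we get {t, w}; from <D>→λ we get {λ}. So FIRST(<D>) = {λ, t, w}.
FIRST(<H>): from <H>→w <H> t <H> we get {w}; from <H>→t we get {t}; from <H>→<D> <H> w we get {t, w}; from <H>→λ we get {λ}. So FIRST(<H>) = {λ, t, w}.
FIRST(<S> <D> <S>): take FIRST of each symbol in turn, carrying on past any symbol whose FIRST contains λ; result {λ, t, w}.

{λ, t, w}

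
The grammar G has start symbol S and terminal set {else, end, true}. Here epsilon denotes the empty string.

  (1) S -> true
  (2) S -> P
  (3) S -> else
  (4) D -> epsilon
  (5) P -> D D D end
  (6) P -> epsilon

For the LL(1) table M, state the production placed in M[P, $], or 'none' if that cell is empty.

P -> epsilon

FIRST(D) = {epsilon}
FIRST(P) = {epsilon, end}  (via D D D end)
FIRST(S) = {epsilon, else, end, true}  (via P)
FOLLOW(S) includes $ since S is the start symbol.
FOLLOW(S): S appears on no right-hand side. Thus FOLLOW(S) = {$}.
FOLLOW(P): in S->P, the suffix after P is empty, so FOLLOW(P) ⊇ FOLLOW(S) = {$}. Thus FOLLOW(P) = {$}.
For P -> D D D end: FIRST(D D D end) = {end}, so it goes in M[P, t] for t ∈ {end}.
For P -> epsilon: FIRST(epsilon) = {epsilon}, so it goes in M[P, t] for t ∈ {}; since epsilon ∈ FIRST, also for every t ∈ FOLLOW(P) = {$}.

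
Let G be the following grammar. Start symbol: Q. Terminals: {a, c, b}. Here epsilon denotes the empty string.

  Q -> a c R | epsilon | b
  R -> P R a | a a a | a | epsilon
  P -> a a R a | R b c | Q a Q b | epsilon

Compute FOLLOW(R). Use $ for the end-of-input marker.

{$, a, b}

FIRST(Q) = {epsilon, a, b}
FIRST(R) = {epsilon, a, b}  (via P R a)
FIRST(P) = {epsilon, a, b}  (via R b c, Q a Q b)
FOLLOW(Q) includes $ since Q is the start symbol.
FOLLOW(Q): in P->Q a Q b (occurrence 1), Q is followed by a Q b with FIRST {a}; in P->Q a Q b (occurrence 2), Q is followed by b with FIRST {b}. Thus FOLLOW(Q) = {$, a, b}.
FOLLOW(R): in Q->a c R, the suffix after R is empty, so FOLLOW(R) ⊇ FOLLOW(Q) = {$, a, b}; in R->P R a, R is followed by a with FIRST {a}; in P->a a R a, R is followed by a with FIRST {a}; in P->R b c, R is followed by b c with FIRST {b}. Thus FOLLOW(R) = {$, a, b}.
FOLLOW(P): in R->P R a, P is followed by R a with FIRST {a, b}. Thus FOLLOW(P) = {a, b}.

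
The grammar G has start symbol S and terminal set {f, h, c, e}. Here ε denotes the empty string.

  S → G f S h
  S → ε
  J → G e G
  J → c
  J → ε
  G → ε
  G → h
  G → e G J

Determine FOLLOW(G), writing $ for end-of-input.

FIRST(G) = {ε, e, h}
FIRST(S) = {ε, e, f, h}  (via G f S h)
FIRST(J) = {ε, c, e, h}  (via G e G)
FOLLOW(S) includes $ since S is the start symbol.
FOLLOW(S): in S→G f S h, S is followed by h with FIRST {h}. Thus FOLLOW(S) = {$, h}.
FOLLOW(J): in G→e G J, the suffix after J is empty, so FOLLOW(J) ⊇ FOLLOW(G) = {c, e, f, h}. Thus FOLLOW(J) = {c, e, f, h}.
FOLLOW(G): in S→G f S h, G is followed by f S h with FIRST {f}; in J→G e G (occurrence 1), G is followed by e G with FIRST {e}; in J→G e G (occurrence 2), the suffix after G is empty, so FOLLOW(G) ⊇ FOLLOW(J) = {c, e, f, h}; in G→e G J, G is followed by J with FIRST {ε, c, e, h}; in G→e G J, the suffix after G is nullable (adds nothing new). Thus FOLLOW(G) = {c, e, f, h}.

{c, e, f, h}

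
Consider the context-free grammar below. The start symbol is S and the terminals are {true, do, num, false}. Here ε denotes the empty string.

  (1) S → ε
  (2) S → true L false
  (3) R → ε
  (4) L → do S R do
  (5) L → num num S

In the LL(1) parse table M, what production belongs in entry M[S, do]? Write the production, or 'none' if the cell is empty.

S → ε

FIRST(S): from S→ε we get {ε}; from S→true L false we get {true}. So FIRST(S) = {ε, true}.
FIRST(R): from R→ε we get {ε}. So FIRST(R) = {ε}.
FIRST(L): from L→do S R do we get {do}; from L→num num S we get {num}. So FIRST(L) = {do, num}.
FOLLOW(S) includes $ since S is the start symbol.
FOLLOW(L): in S→true L false, L is followed by false with FIRST {false}. Thus FOLLOW(L) = {false}.
FOLLOW(S): in L→do S R do, S is followed by R do with FIRST {do}; in L→num num S, the suffix after S is empty, so FOLLOW(S) ⊇ FOLLOW(L) = {false}. Thus FOLLOW(S) = {$, do, false}.
For S → ε: FIRST(ε) = {ε}, so it goes in M[S, t] for t ∈ {}; since ε ∈ FIRST, also for every t ∈ FOLLOW(S) = {$, do, false}.
For S → true L false: FIRST(true L false) = {true}, so it goes in M[S, t] for t ∈ {true}.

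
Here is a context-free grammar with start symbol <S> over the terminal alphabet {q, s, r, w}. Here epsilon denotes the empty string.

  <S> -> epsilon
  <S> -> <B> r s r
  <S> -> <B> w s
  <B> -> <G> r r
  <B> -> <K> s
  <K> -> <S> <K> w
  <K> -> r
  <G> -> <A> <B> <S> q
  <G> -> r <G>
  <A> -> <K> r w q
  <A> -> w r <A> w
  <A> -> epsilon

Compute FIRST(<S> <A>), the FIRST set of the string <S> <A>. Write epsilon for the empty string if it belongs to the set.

FIRST(<S>): from <S>->epsilon we get {epsilon}; from <S>-><B> r s r we get {r, w}; from <S>-><B> w s we get {r, w}. So FIRST(<S>) = {epsilon, r, w}.
FIRST(<K>): from <K>-><S> <K> w we get {r, w}; from <K>->r we get {r}. So FIRST(<K>) = {r, w}.
FIRST(<A>): from <A>-><K> r w q we get {r, w}; from <A>->w r <A> w we get {w}; from <A>->epsilon we get {epsilon}. So FIRST(<A>) = {epsilon, r, w}.
FIRST(<B>): from <B>-><G> r r we get {r, w}; from <B>-><K> s we get {r, w}. So FIRST(<B>) = {r, w}.
FIRST(<G>): from <G>-><A> <B> <S> q we get {r, w}; from <G>->r <G> we get {r}. So FIRST(<G>) = {r, w}.
FIRST(<S> <A>): take FIRST of each symbol in turn, carrying on past any symbol whose FIRST contains epsilon; result {epsilon, r, w}.

{epsilon, r, w}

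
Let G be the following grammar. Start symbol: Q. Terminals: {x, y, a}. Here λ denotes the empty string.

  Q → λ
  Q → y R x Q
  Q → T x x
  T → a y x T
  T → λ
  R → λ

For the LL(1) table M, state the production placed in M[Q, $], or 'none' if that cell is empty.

FIRST(T): from T→a y x T we get {a}; from T→λ we get {λ}. So FIRST(T) = {λ, a}.
FIRST(R): from R→λ we get {λ}. So FIRST(R) = {λ}.
FIRST(Q): from Q→λ we get {λ}; from Q→y R x Q we get {y}; from Q→T x x we get {a, x}. So FIRST(Q) = {λ, a, x, y}.
FOLLOW(Q) includes $ since Q is the start symbol.
FOLLOW(Q): in Q→y R x Q, the suffix after Q is empty (adds nothing new). Thus FOLLOW(Q) = {$}.
For Q → λ: FIRST(λ) = {λ}, so it goes in M[Q, t] for t ∈ {}; since λ ∈ FIRST, also for every t ∈ FOLLOW(Q) = {$}.
For Q → y R x Q: FIRST(y R x Q) = {y}, so it goes in M[Q, t] for t ∈ {y}.
For Q → T x x: FIRST(T x x) = {a, x}, so it goes in M[Q, t] for t ∈ {a, x}.

Q → λ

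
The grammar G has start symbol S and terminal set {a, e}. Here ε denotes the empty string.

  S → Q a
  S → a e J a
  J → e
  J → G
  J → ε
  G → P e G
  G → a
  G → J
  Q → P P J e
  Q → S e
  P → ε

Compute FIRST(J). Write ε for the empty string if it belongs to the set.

FIRST(P) = {ε}
FIRST(S) = {a, e}  (via Q a)
FIRST(J) = {ε, a, e}  (via G)
FIRST(G) = {ε, a, e}  (via P e G, J)
FIRST(Q) = {a, e}  (via P P J e, S e)

{ε, a, e}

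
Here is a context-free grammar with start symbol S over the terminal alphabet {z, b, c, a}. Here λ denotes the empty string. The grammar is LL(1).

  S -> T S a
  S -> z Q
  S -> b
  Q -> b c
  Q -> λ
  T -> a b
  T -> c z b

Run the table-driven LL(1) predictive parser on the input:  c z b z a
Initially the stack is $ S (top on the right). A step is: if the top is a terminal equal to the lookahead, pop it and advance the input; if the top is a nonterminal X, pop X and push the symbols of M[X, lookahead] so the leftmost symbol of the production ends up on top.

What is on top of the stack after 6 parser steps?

     Stack        Input        Action
  1  $ S          c z b z a $  expand S -> T S a
  2  $ a S T      c z b z a $  expand T -> c z b
  3  $ a S b z c  c z b z a $  match c
  4  $ a S b z    z b z a $    match z
  5  $ a S b      b z a $      match b
  6  $ a S        z a $        expand S -> z Q
Stack after step 6: $ a Q z (top = z).

z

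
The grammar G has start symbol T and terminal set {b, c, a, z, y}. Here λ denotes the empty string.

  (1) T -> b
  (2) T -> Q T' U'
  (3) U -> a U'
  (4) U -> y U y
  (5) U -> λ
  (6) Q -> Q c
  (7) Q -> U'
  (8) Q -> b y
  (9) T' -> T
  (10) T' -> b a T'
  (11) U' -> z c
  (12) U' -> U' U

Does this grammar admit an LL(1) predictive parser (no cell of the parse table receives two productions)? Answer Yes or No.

No

FIRST(T) = {b, z}
FIRST(U) = {λ, a, y}
FIRST(Q) = {b, z}
FIRST(T') = {b, z}
FIRST(U') = {z}
FOLLOW(T) = {$, z}
FOLLOW(U) = {$, a, b, c, y, z}
FOLLOW(Q) = {b, c, z}
FOLLOW(T') = {z}
FOLLOW(U') = {$, a, b, c, y, z}
Cell M[Q, b] receives both Q -> Q c and Q -> b y — the grammar is not LL(1).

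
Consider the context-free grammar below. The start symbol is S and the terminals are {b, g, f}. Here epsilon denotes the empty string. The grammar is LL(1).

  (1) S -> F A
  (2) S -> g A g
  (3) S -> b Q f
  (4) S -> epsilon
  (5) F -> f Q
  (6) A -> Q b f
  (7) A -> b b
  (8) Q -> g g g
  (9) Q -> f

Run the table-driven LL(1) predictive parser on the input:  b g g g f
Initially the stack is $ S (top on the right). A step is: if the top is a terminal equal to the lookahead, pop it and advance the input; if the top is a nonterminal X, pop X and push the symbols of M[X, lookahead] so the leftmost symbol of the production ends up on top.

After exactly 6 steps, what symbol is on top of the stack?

f

step 1: stack=$ S  input=b g g g f $  — expand S -> b Q f
step 2: stack=$ f Q b  input=b g g g f $  — match b
step 3: stack=$ f Q  input=g g g f $  — expand Q -> g g g
step 4: stack=$ f g g g  input=g g g f $  — match g
step 5: stack=$ f g g  input=g g f $  — match g
step 6: stack=$ f g  input=g f $  — match g
Stack after step 6: $ f (top = f).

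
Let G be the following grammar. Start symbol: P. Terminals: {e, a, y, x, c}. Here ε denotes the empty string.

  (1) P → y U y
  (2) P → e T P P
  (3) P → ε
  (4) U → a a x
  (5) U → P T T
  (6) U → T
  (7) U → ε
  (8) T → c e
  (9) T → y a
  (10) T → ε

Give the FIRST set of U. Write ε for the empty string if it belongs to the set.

FIRST(P): from P→y U y we get {y}; from P→e T P P we get {e}; from P→ε we get {ε}. So FIRST(P) = {ε, e, y}.
FIRST(T): from T→c e we get {c}; from T→y a we get {y}; from T→ε we get {ε}. So FIRST(T) = {ε, c, y}.
FIRST(U): from U→a a x we get {a}; from U→P T T we get {ε, c, e, y}; from U→T we get {ε, c, y}; from U→ε we get {ε}. So FIRST(U) = {ε, a, c, e, y}.

{ε, a, c, e, y}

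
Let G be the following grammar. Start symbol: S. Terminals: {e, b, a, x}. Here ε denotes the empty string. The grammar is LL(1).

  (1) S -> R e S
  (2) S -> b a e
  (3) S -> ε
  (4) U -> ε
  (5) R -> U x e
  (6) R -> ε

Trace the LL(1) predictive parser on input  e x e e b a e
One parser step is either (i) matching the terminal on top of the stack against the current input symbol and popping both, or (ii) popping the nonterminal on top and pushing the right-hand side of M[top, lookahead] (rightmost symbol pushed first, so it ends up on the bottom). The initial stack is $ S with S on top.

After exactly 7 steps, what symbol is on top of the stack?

e

step 1: stack=$ S  input=e x e e b a e $  — expand S -> R e S
step 2: stack=$ S e R  input=e x e e b a e $  — expand R -> ε
step 3: stack=$ S e  input=e x e e b a e $  — match e
step 4: stack=$ S  input=x e e b a e $  — expand S -> R e S
step 5: stack=$ S e R  input=x e e b a e $  — expand R -> U x e
step 6: stack=$ S e e x U  input=x e e b a e $  — expand U -> ε
step 7: stack=$ S e e x  input=x e e b a e $  — match x
Stack after step 7: $ S e e (top = e).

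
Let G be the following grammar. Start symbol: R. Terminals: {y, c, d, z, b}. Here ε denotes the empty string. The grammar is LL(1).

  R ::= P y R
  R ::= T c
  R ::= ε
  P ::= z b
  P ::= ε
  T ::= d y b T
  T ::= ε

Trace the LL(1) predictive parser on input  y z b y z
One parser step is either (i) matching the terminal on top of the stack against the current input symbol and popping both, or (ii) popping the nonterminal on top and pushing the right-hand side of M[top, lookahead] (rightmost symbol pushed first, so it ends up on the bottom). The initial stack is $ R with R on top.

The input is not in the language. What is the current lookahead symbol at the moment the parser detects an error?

step 1: stack=$ R  input=y z b y z $  — expand R ::= P y R
step 2: stack=$ R y P  input=y z b y z $  — expand P ::= ε
step 3: stack=$ R y  input=y z b y z $  — match y
step 4: stack=$ R  input=z b y z $  — expand R ::= P y R
step 5: stack=$ R y P  input=z b y z $  — expand P ::= z b
step 6: stack=$ R y b z  input=z b y z $  — match z
step 7: stack=$ R y b  input=b y z $  — match b
step 8: stack=$ R y  input=y z $  — match y
step 9: stack=$ R  input=z $  — expand R ::= P y R
step 10: stack=$ R y P  input=z $  — expand P ::= z b
step 11: stack=$ R y b z  input=z $  — match z
step 12: stack=$ R y b  input=$  — error: top is terminal b but lookahead is $

$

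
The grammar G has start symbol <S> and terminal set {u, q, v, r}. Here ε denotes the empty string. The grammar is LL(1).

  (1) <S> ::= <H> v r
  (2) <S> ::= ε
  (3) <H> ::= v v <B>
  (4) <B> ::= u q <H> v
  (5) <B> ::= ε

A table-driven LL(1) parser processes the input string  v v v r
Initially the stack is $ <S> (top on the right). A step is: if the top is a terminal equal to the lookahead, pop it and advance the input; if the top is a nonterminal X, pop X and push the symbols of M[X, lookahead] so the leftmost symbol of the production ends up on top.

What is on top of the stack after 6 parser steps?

r

step 1: stack=$ <S>  input=v v v r $  — expand <S> ::= <H> v r
step 2: stack=$ r v <H>  input=v v v r $  — expand <H> ::= v v <B>
step 3: stack=$ r v <B> v v  input=v v v r $  — match v
step 4: stack=$ r v <B> v  input=v v r $  — match v
step 5: stack=$ r v <B>  input=v r $  — expand <B> ::= ε
step 6: stack=$ r v  input=v r $  — match v
Stack after step 6: $ r (top = r).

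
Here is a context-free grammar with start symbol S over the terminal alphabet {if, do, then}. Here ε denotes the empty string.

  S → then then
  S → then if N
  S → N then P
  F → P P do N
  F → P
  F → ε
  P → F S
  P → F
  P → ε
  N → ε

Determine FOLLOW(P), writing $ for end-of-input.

FIRST(N) = {ε}
FIRST(S) = {then}  (via N then P)
FIRST(F) = {ε, do, then}  (via P P do N, P)
FIRST(P) = {ε, do, then}  (via F S, F)
FOLLOW(S) includes $ since S is the start symbol.
FOLLOW(S): in P→F S, the suffix after S is empty, so FOLLOW(S) ⊇ FOLLOW(P) = {$, do, then}. Thus FOLLOW(S) = {$, do, then}.
FOLLOW(F): in P→F S, F is followed by S with FIRST {then}; in P→F, the suffix after F is empty, so FOLLOW(F) ⊇ FOLLOW(P) = {$, do, then}. Thus FOLLOW(F) = {$, do, then}.
FOLLOW(P): in S→N then P, the suffix after P is empty, so FOLLOW(P) ⊇ FOLLOW(S) = {$, do, then}; in F→P P do N (occurrence 1), P is followed by P do N with FIRST {do, then}; in F→P P do N (occurrence 2), P is followed by do N with FIRST {do}; in F→P, the suffix after P is empty, so FOLLOW(P) ⊇ FOLLOW(F) = {$, do, then}. Thus FOLLOW(P) = {$, do, then}.
FOLLOW(N): in S→then if N, the suffix after N is empty, so FOLLOW(N) ⊇ FOLLOW(S) = {$, do, then}; in S→N then P, N is followed by then P with FIRST {then}; in F→P P do N, the suffix after N is empty, so FOLLOW(N) ⊇ FOLLOW(F) = {$, do, then}. Thus FOLLOW(N) = {$, do, then}.

{$, do, then}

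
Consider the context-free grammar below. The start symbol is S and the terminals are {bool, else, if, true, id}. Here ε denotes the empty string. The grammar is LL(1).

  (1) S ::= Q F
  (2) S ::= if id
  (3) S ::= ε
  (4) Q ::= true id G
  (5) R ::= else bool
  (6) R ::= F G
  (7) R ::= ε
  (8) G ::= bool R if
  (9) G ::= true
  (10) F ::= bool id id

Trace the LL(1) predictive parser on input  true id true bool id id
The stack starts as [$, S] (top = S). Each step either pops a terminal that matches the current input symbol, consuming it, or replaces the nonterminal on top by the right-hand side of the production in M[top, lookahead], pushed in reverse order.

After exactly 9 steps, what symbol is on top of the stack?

id

step 1: stack=$ S  input=true id true bool id id $  — expand S ::= Q F
step 2: stack=$ F Q  input=true id true bool id id $  — expand Q ::= true id G
step 3: stack=$ F G id true  input=true id true bool id id $  — match true
step 4: stack=$ F G id  input=id true bool id id $  — match id
step 5: stack=$ F G  input=true bool id id $  — expand G ::= true
step 6: stack=$ F true  input=true bool id id $  — match true
step 7: stack=$ F  input=bool id id $  — expand F ::= bool id id
step 8: stack=$ id id bool  input=bool id id $  — match bool
step 9: stack=$ id id  input=id id $  — match id
Stack after step 9: $ id (top = id).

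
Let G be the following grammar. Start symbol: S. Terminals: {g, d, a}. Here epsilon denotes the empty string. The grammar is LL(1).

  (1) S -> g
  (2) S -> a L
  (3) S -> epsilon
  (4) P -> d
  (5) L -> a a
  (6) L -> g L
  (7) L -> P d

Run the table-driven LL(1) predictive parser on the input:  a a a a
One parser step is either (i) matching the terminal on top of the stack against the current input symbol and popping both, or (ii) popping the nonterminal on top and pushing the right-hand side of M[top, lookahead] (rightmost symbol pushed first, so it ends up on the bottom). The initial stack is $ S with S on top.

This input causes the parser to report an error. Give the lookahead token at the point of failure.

     Stack  Input      Action
  1  $ S    a a a a $  expand S -> a L
  2  $ L a  a a a a $  match a
  3  $ L    a a a $    expand L -> a a
  4  $ a a  a a a $    match a
  5  $ a    a a $      match a
  6  $      a $        error: stack empty but input remains

a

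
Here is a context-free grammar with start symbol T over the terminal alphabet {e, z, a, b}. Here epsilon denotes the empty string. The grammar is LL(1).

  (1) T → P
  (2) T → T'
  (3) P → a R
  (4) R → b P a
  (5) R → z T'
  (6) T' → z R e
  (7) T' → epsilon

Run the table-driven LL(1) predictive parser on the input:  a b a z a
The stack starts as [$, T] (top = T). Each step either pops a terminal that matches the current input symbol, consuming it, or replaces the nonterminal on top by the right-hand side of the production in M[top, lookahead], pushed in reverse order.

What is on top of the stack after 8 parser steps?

     Stack    Input        Action
  1  $ T      a b a z a $  expand T → P
  2  $ P      a b a z a $  expand P → a R
  3  $ R a    a b a z a $  match a
  4  $ R      b a z a $    expand R → b P a
  5  $ a P b  b a z a $    match b
  6  $ a P    a z a $      expand P → a R
  7  $ a R a  a z a $      match a
  8  $ a R    z a $        expand R → z T'
Stack after step 8: $ a T' z (top = z).

z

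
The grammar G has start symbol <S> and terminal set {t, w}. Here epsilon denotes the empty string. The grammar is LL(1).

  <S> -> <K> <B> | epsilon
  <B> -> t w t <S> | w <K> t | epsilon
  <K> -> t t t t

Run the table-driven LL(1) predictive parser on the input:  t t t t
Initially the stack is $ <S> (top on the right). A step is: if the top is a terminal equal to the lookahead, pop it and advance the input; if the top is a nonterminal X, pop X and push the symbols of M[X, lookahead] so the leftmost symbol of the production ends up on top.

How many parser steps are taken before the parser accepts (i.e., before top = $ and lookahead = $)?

7

     Stack          Input      Action
  1  $ <S>          t t t t $  expand <S> -> <K> <B>
  2  $ <B> <K>      t t t t $  expand <K> -> t t t t
  3  $ <B> t t t t  t t t t $  match t
  4  $ <B> t t t    t t t $    match t
  5  $ <B> t t      t t $      match t
  6  $ <B> t        t $        match t
  7  $ <B>          $          expand <B> -> epsilon
Accept reached after 7 steps.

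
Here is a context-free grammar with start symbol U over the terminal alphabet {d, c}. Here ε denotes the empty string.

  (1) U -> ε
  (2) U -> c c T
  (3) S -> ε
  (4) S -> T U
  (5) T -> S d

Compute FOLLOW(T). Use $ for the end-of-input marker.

{$, c, d}

FIRST(U): from U->ε we get {ε}; from U->c c T we get {c}. So FIRST(U) = {ε, c}.
FIRST(S): from S->ε we get {ε}; from S->T U we get {d}. So FIRST(S) = {ε, d}.
FIRST(T): from T->S d we get {d}. So FIRST(T) = {d}.
FOLLOW(U) includes $ since U is the start symbol.
FOLLOW(S): in T->S d, S is followed by d with FIRST {d}. Thus FOLLOW(S) = {d}.
FOLLOW(U): in S->T U, the suffix after U is empty, so FOLLOW(U) ⊇ FOLLOW(S) = {d}. Thus FOLLOW(U) = {$, d}.
FOLLOW(T): in U->c c T, the suffix after T is empty, so FOLLOW(T) ⊇ FOLLOW(U) = {$, d}; in S->T U, T is followed by U with FIRST {ε, c}; in S->T U, the suffix after T is nullable, so FOLLOW(T) ⊇ FOLLOW(S) = {d}. Thus FOLLOW(T) = {$, c, d}.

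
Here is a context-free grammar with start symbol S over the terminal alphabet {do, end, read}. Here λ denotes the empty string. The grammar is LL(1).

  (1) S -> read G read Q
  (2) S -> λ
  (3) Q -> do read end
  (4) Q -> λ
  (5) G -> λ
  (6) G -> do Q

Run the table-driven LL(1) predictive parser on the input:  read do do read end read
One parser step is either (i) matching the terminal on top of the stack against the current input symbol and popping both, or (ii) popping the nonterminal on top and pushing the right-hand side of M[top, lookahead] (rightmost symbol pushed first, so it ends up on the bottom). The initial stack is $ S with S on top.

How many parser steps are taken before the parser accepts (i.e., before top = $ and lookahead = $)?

10

step 1: stack=$ S  input=read do do read end read $  — expand S -> read G read Q
step 2: stack=$ Q read G read  input=read do do read end read $  — match read
step 3: stack=$ Q read G  input=do do read end read $  — expand G -> do Q
step 4: stack=$ Q read Q do  input=do do read end read $  — match do
step 5: stack=$ Q read Q  input=do read end read $  — expand Q -> do read end
step 6: stack=$ Q read end read do  input=do read end read $  — match do
step 7: stack=$ Q read end read  input=read end read $  — match read
step 8: stack=$ Q read end  input=end read $  — match end
step 9: stack=$ Q read  input=read $  — match read
step 10: stack=$ Q  input=$  — expand Q -> λ
Accept reached after 10 steps.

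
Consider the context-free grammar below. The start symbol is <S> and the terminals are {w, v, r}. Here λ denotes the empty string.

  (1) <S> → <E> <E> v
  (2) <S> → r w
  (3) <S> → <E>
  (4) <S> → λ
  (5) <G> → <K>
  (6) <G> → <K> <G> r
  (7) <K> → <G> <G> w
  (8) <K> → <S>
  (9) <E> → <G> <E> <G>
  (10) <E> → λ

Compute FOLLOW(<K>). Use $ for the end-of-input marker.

{$, r, v, w}

FIRST(<S>) = {λ, r, v, w}  (via <E> <E> v, <E>)
FIRST(<G>) = {λ, r, v, w}  (via <K>, <K> <G> r)
FIRST(<K>) = {λ, r, v, w}  (via <G> <G> w, <S>)
FIRST(<E>) = {λ, r, v, w}  (via <G> <E> <G>)
FOLLOW(<S>) includes $ since <S> is the start symbol.
FOLLOW(<S>): in <K>→<S>, the suffix after <S> is empty, so FOLLOW(<S>) ⊇ FOLLOW(<K>) = {$, r, v, w}. Thus FOLLOW(<S>) = {$, r, v, w}.
FOLLOW(<E>): in <S>→<E> <E> v (occurrence 1), <E> is followed by <E> v with FIRST {r, v, w}; in <S>→<E> <E> v (occurrence 2), <E> is followed by v with FIRST {v}; in <S>→<E>, the suffix after <E> is empty, so FOLLOW(<E>) ⊇ FOLLOW(<S>) = {$, r, v, w}; in <E>→<G> <E> <G>, <E> is followed by <G> with FIRST {λ, r, v, w}; in <E>→<G> <E> <G>, the suffix after <E> is nullable (adds nothing new). Thus FOLLOW(<E>) = {$, r, v, w}.
FOLLOW(<G>): in <G>→<K> <G> r, <G> is followed by r with FIRST {r}; in <K>→<G> <G> w (occurrence 1), <G> is followed by <G> w with FIRST {r, v, w}; in <K>→<G> <G> w (occurrence 2), <G> is followed by w with FIRST {w}; in <E>→<G> <E> <G> (occurrence 1), <G> is followed by <E> <G> with FIRST {λ, r, v, w}; in <E>→<G> <E> <G> (occurrence 1), the suffix after <G> is nullable, so FOLLOW(<G>) ⊇ FOLLOW(<E>) = {$, r, v, w}; in <E>→<G> <E> <G> (occurrence 2), the suffix after <G> is empty, so FOLLOW(<G>) ⊇ FOLLOW(<E>) = {$, r, v, w}. Thus FOLLOW(<G>) = {$, r, v, w}.
FOLLOW(<K>): in <G>→<K>, the suffix after <K> is empty, so FOLLOW(<K>) ⊇ FOLLOW(<G>) = {$, r, v, w}; in <G>→<K> <G> r, <K> is followed by <G> r with FIRST {r, v, w}. Thus FOLLOW(<K>) = {$, r, v, w}.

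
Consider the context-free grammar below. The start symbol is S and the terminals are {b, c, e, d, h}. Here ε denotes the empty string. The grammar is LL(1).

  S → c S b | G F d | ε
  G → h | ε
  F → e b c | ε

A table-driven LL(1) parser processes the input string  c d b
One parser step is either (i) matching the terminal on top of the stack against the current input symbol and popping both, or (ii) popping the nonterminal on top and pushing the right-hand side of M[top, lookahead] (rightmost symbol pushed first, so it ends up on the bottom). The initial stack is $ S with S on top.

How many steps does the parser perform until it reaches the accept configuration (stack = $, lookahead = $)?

     Stack      Input    Action
  1  $ S        c d b $  expand S → c S b
  2  $ b S c    c d b $  match c
  3  $ b S      d b $    expand S → G F d
  4  $ b d F G  d b $    expand G → ε
  5  $ b d F    d b $    expand F → ε
  6  $ b d      d b $    match d
  7  $ b        b $      match b
Accept reached after 7 steps.

7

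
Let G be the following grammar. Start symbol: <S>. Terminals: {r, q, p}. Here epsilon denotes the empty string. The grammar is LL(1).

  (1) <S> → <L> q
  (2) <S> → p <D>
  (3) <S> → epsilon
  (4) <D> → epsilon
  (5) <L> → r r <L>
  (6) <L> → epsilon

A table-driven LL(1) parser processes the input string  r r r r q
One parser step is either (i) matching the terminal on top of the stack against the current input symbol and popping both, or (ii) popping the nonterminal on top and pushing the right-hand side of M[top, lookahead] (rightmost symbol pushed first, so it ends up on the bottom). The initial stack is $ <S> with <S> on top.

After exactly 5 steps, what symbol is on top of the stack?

r

step 1: stack=$ <S>  input=r r r r q $  — expand <S> → <L> q
step 2: stack=$ q <L>  input=r r r r q $  — expand <L> → r r <L>
step 3: stack=$ q <L> r r  input=r r r r q $  — match r
step 4: stack=$ q <L> r  input=r r r q $  — match r
step 5: stack=$ q <L>  input=r r q $  — expand <L> → r r <L>
Stack after step 5: $ q <L> r r (top = r).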